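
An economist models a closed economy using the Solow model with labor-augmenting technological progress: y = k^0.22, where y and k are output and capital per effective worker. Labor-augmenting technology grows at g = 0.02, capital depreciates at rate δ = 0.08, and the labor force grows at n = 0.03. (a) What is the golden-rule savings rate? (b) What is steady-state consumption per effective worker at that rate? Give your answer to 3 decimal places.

(a) s_gold = 0.220; (b) c_gold ≈ 0.905

The effective depreciation rate is n + g + δ = 0.03 + 0.02 + 0.08 = 0.13.
For Cobb-Douglas, s_gold equals capital's share: s_gold = 0.22.
Golden rule sets MPK = n+g+δ: 0.22·k^(0.22−1) = 0.13, so k_gold = (0.22/0.13)^(1/0.78) ≈ 1.9630.
y_gold = 1.9630^0.22 ≈ 1.1600; c_gold = (1−0.22)·y_gold ≈ 0.9048.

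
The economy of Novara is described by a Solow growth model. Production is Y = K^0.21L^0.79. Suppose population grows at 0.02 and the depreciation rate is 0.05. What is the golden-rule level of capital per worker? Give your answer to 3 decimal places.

k_gold ≈ 4.017

n + δ = 0.02 + 0.05 = 0.07.
Maximizing c = f(k) − (n+δ)·k gives f'(k) = n+δ, i.e. 0.21·k^(0.21−1) = 0.07, so k_gold = (0.21/0.07)^(1/0.79) ≈ 4.0175.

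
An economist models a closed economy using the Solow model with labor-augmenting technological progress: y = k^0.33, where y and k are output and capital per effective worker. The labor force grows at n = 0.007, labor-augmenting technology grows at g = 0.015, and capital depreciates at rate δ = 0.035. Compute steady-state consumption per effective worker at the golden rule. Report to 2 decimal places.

c_gold ≈ 1.59

The effective depreciation rate is n + g + δ = 0.007 + 0.015 + 0.035 = 0.057.
Maximizing c = f(k) − (n+g+δ)·k gives f'(k) = n+g+δ, i.e. 0.33·k^(0.33−1) = 0.057, so k_gold = (0.33/0.057)^(1/0.67) ≈ 13.7489.
y_gold = 13.7489^0.33 ≈ 2.3748.
c_gold = y_gold − (n+g+δ)·k_gold = 2.3748 − 0.057·13.7489 ≈ 1.5911.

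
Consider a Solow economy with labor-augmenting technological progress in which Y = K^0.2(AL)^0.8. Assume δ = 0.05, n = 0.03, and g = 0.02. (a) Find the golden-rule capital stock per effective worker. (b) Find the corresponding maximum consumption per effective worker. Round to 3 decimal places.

The effective depreciation rate is n + g + δ = 0.03 + 0.02 + 0.05 = 0.1.
Maximizing c = f(k) − (n+g+δ)·k gives f'(k) = n+g+δ, i.e. 0.2·k^(0.2−1) = 0.1, so k_gold = (0.2/0.1)^(1/0.8) ≈ 2.3784.
y_gold = 2.3784^0.2 ≈ 1.1892; c_gold = y_gold − 0.1·k_gold ≈ 0.9514.

(a) k_gold ≈ 2.378; (b) c_gold ≈ 0.951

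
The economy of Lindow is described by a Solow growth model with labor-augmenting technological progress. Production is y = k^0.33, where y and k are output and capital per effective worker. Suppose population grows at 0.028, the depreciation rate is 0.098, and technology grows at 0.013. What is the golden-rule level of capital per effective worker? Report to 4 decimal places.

k_gold ≈ 3.6345

Capital per effective worker breaks even when investment replaces (n + g + δ)·k; here n + g + δ = 0.139.
At the golden rule the marginal product of capital equals n+g+δ: 0.33·k^(0.33−1) = 0.139. Solving, k_gold = (0.33/0.139)^(1/0.67) ≈ 3.6345.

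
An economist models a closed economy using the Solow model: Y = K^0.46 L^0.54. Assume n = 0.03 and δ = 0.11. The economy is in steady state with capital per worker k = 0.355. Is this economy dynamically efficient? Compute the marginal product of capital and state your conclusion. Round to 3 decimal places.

dynamically efficient; MPK ≈ 0.805

Capital per worker breaks even when investment replaces (n + δ)·k; here n + δ = 0.14.
MPK = 0.46·k^(0.46−1) = 0.46·0.355^(-0.54) ≈ 0.8047.
MPK > 0.14, so the economy is dynamically efficient (under-saving).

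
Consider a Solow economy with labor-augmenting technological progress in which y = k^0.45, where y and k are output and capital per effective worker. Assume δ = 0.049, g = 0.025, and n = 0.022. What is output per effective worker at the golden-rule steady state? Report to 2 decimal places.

Capital per effective worker breaks even when investment replaces (n + g + δ)·k; here n + g + δ = 0.096.
At the golden rule the marginal product of capital equals n+g+δ: 0.45·k^(0.45−1) = 0.096. Solving, k_gold = (0.45/0.096)^(1/0.55) ≈ 16.5918.
Output: y_gold = k_gold^0.45 = 16.5918^0.45 ≈ 3.5396.

y_gold ≈ 3.54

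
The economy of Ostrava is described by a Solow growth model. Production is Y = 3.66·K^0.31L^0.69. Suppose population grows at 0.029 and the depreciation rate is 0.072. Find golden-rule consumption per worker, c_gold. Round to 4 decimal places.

The effective depreciation rate is n + δ = 0.029 + 0.072 = 0.101.
Golden rule sets MPK = n+δ: 0.31·3.66·k^(0.31−1) = 0.101, so k_gold = (0.31·3.66/0.101)^(1/0.69) ≈ 33.3039.
y_gold = 3.66·33.3039^0.31 ≈ 10.8506.
c_gold = y_gold − (n+δ)·k_gold = 10.8506 − 0.101·33.3039 ≈ 7.4869.

c_gold ≈ 7.4869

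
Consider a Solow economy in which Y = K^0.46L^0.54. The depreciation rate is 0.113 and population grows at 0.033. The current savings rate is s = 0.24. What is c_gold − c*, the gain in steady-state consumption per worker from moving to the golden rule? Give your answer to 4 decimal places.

Δc ≈ 0.2747

Capital per worker breaks even when investment replaces (n + δ)·k; here n + δ = 0.146.
Current steady state (s = 0.24): k* = (0.24/0.146)^(1/0.54) ≈ 2.5104, y* = 2.5104^0.46 ≈ 1.5271, c* = (1−0.24)·1.5271 ≈ 1.1606.
Maximizing c = f(k) − (n+δ)·k gives f'(k) = n+δ, i.e. 0.46·k^(0.46−1) = 0.146, so k_gold = (0.46/0.146)^(1/0.54) ≈ 8.3748.
y_gold = 8.3748^0.46 ≈ 2.6581, c_gold = y_gold − 0.146·k_gold ≈ 1.4354.
Gain: Δc = 1.4354 − 1.1606 ≈ 0.2747.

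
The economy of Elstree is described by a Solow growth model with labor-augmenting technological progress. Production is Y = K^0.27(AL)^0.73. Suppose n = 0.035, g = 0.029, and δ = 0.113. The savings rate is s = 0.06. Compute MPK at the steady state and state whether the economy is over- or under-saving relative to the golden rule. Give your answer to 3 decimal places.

Capital per effective worker breaks even when investment replaces (n + g + δ)·k; here n + g + δ = 0.177.
Steady-state k*: s·k^0.27 = 0.177·k gives k* = (0.06/0.177)^(1/0.73) ≈ 0.2272.
MPK = 0.27·0.2272^(-0.73) ≈ 0.7965.
MPK > n+g+δ = 0.177, so the economy is dynamically efficient (under-saving).

under-saving; MPK ≈ 0.797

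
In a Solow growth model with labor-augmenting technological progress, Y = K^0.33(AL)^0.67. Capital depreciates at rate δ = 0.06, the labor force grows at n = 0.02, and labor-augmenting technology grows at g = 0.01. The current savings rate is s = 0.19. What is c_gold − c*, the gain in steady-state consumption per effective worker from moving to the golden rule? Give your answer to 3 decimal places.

Δc ≈ 0.100

Break-even investment rate: n + g + δ = 0.02 + 0.01 + 0.06 = 0.09.
Current steady state (s = 0.19): k* = (0.19/0.09)^(1/0.67) ≈ 3.0503, y* = 3.0503^0.33 ≈ 1.4449, c* = (1−0.19)·1.4449 ≈ 1.1704.
Setting f'(k) = n+g+δ gives 0.33·k^(0.33−1) = 0.09, hence k_gold = (0.33/0.09)^(1/0.67) ≈ 6.9534.
y_gold = 6.9534^0.33 ≈ 1.8964, c_gold = y_gold − 0.09·k_gold ≈ 1.2706.
Gain: Δc = 1.2706 − 1.1704 ≈ 0.1002.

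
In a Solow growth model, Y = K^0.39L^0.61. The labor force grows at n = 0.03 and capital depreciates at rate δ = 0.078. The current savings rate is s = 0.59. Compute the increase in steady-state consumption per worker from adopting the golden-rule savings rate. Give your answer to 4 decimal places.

Δc ≈ 0.1722

n + δ = 0.03 + 0.078 = 0.108.
Current steady state (s = 0.59): k* = (0.59/0.108)^(1/0.61) ≈ 16.1770, y* = 16.1770^0.39 ≈ 2.9612, c* = (1−0.59)·2.9612 ≈ 1.2141.
Setting f'(k) = n+δ gives 0.39·k^(0.39−1) = 0.108, hence k_gold = (0.39/0.108)^(1/0.61) ≈ 8.2066.
y_gold = 8.2066^0.39 ≈ 2.2726, c_gold = y_gold − 0.108·k_gold ≈ 1.3863.
Gain: Δc = 1.3863 − 1.2141 ≈ 0.1722.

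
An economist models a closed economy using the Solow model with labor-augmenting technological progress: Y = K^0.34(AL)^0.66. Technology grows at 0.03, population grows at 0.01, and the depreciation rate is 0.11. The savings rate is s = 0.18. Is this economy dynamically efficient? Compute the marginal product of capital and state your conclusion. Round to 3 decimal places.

Capital per effective worker breaks even when investment replaces (n + g + δ)·k; here n + g + δ = 0.15.
Steady-state k*: s·k^0.34 = 0.15·k gives k* = (0.18/0.15)^(1/0.66) ≈ 1.3182.
MPK = 0.34·1.3182^(-0.66) ≈ 0.2833.
MPK > n+g+δ = 0.15, so the economy is dynamically efficient (under-saving).

dynamically efficient; MPK ≈ 0.283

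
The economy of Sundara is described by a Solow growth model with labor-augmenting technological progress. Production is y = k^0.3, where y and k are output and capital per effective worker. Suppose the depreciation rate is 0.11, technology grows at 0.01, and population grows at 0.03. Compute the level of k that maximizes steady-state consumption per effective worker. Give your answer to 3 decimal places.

k_gold ≈ 2.692

The effective depreciation rate is n + g + δ = 0.03 + 0.01 + 0.11 = 0.15.
At the golden rule the marginal product of capital equals n+g+δ: 0.3·k^(0.3−1) = 0.15. Solving, k_gold = (0.3/0.15)^(1/0.7) ≈ 2.6918.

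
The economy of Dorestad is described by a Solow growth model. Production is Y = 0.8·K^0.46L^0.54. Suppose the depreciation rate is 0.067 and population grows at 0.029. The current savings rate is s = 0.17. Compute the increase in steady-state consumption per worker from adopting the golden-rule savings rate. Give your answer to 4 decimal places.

The effective depreciation rate is n + δ = 0.029 + 0.067 = 0.096.
Current steady state (s = 0.17): k* = (0.17·0.8/0.096)^(1/0.54) ≈ 1.9060, y* = 0.8·1.9060^0.46 ≈ 1.0763, c* = (1−0.17)·1.0763 ≈ 0.8934.
Golden rule sets MPK = n+δ: 0.46·0.8·k^(0.46−1) = 0.096, so k_gold = (0.46·0.8/0.096)^(1/0.54) ≈ 12.0420.
y_gold = 0.8·12.0420^0.46 ≈ 2.5131, c_gold = y_gold − 0.096·k_gold ≈ 1.3571.
Gain: Δc = 1.3571 − 0.8934 ≈ 0.4637.

Δc ≈ 0.4637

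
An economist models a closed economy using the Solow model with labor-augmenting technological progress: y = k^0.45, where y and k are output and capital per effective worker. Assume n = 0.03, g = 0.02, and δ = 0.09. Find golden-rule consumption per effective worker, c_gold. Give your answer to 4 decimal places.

c_gold ≈ 1.4297

Break-even investment rate: n + g + δ = 0.03 + 0.02 + 0.09 = 0.14.
Maximizing c = f(k) − (n+g+δ)·k gives f'(k) = n+g+δ, i.e. 0.45·k^(0.45−1) = 0.14, so k_gold = (0.45/0.14)^(1/0.55) ≈ 8.3555.
y_gold = 8.3555^0.45 ≈ 2.5995.
c_gold = y_gold − (n+g+δ)·k_gold = 2.5995 − 0.14·8.3555 ≈ 1.4297.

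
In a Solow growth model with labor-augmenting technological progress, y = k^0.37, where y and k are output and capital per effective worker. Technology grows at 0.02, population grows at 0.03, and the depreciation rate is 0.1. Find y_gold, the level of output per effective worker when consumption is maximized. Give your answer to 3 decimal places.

n + g + δ = 0.03 + 0.02 + 0.1 = 0.15.
Setting f'(k) = n+g+δ gives 0.37·k^(0.37−1) = 0.15, hence k_gold = (0.37/0.15)^(1/0.63) ≈ 4.1918.
Output: y_gold = k_gold^0.37 = 4.1918^0.37 ≈ 1.6994.

y_gold ≈ 1.699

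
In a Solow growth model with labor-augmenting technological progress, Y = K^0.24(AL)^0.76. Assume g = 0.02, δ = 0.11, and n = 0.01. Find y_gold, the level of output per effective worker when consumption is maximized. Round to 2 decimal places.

Capital per effective worker breaks even when investment replaces (n + g + δ)·k; here n + g + δ = 0.14.
Maximizing c = f(k) − (n+g+δ)·k gives f'(k) = n+g+δ, i.e. 0.24·k^(0.24−1) = 0.14, so k_gold = (0.24/0.14)^(1/0.76) ≈ 2.0324.
Output: y_gold = k_gold^0.24 = 2.0324^0.24 ≈ 1.1856.

y_gold ≈ 1.19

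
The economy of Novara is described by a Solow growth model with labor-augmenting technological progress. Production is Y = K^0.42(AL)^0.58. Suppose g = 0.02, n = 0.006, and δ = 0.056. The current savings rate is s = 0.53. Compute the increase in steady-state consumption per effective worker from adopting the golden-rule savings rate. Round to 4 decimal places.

n + g + δ = 0.006 + 0.02 + 0.056 = 0.082.
Current steady state (s = 0.53): k* = (0.53/0.082)^(1/0.58) ≈ 24.9660, y* = 24.9660^0.42 ≈ 3.8627, c* = (1−0.53)·3.8627 ≈ 1.8154.
Golden rule sets MPK = n+g+δ: 0.42·k^(0.42−1) = 0.082, so k_gold = (0.42/0.082)^(1/0.58) ≈ 16.7172.
y_gold = 16.7172^0.42 ≈ 3.2638, c_gold = y_gold − 0.082·k_gold ≈ 1.8930.
Gain: Δc = 1.8930 − 1.8154 ≈ 0.0776.

Δc ≈ 0.0776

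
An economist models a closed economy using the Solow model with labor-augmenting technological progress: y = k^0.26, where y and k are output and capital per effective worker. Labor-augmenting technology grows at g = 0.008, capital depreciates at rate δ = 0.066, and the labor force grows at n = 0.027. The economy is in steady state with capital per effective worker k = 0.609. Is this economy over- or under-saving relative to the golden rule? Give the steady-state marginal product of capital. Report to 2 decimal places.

under-saving; MPK ≈ 0.38

The effective depreciation rate is n + g + δ = 0.027 + 0.008 + 0.066 = 0.101.
MPK = 0.26·k^(0.26−1) = 0.26·0.609^(-0.74) ≈ 0.3753.
MPK > 0.101, so the economy is dynamically efficient (under-saving).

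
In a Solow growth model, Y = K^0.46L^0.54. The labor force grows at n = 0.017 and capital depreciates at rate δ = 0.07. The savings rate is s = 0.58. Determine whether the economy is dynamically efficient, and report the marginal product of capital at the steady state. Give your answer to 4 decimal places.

Capital per worker breaks even when investment replaces (n + δ)·k; here n + δ = 0.087.
Steady-state k*: s·k^0.46 = 0.087·k gives k* = (0.58/0.087)^(1/0.54) ≈ 33.5550.
MPK = 0.46·33.5550^(-0.54) ≈ 0.0690.
MPK < n+δ = 0.087, so the economy is dynamically inefficient (over-saving).

dynamically inefficient; MPK ≈ 0.0690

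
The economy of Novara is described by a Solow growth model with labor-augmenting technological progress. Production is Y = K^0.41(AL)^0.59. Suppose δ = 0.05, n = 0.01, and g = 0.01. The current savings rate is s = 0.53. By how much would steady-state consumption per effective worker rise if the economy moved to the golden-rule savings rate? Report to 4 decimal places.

Δc ≈ 0.0964

The effective depreciation rate is n + g + δ = 0.01 + 0.01 + 0.05 = 0.07.
Current steady state (s = 0.53): k* = (0.53/0.07)^(1/0.59) ≈ 30.9123, y* = 30.9123^0.41 ≈ 4.0828, c* = (1−0.53)·4.0828 ≈ 1.9189.
Setting f'(k) = n+g+δ gives 0.41·k^(0.41−1) = 0.07, hence k_gold = (0.41/0.07)^(1/0.59) ≈ 20.0061.
y_gold = 20.0061^0.41 ≈ 3.4157, c_gold = y_gold − 0.07·k_gold ≈ 2.0152.
Gain: Δc = 2.0152 − 1.9189 ≈ 0.0964.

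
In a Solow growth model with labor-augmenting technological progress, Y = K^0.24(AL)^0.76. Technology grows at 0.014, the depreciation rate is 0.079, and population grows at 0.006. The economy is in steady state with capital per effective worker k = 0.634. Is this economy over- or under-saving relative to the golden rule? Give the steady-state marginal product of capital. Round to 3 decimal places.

under-saving; MPK ≈ 0.339

n + g + δ = 0.006 + 0.014 + 0.079 = 0.099.
MPK = 0.24·k^(0.24−1) = 0.24·0.634^(-0.76) ≈ 0.3393.
MPK > 0.099, so the economy is dynamically efficient (under-saving).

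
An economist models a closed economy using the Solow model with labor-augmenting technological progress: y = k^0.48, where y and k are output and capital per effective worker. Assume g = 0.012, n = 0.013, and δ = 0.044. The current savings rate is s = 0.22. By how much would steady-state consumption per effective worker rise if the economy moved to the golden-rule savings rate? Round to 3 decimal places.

Δc ≈ 0.841

Break-even investment rate: n + g + δ = 0.013 + 0.012 + 0.044 = 0.069.
Current steady state (s = 0.22): k* = (0.22/0.069)^(1/0.52) ≈ 9.2985, y* = 9.2985^0.48 ≈ 2.9163, c* = (1−0.22)·2.9163 ≈ 2.2747.
Maximizing c = f(k) − (n+g+δ)·k gives f'(k) = n+g+δ, i.e. 0.48·k^(0.48−1) = 0.069, so k_gold = (0.48/0.069)^(1/0.52) ≈ 41.6855.
y_gold = 41.6855^0.48 ≈ 5.9923, c_gold = y_gold − 0.069·k_gold ≈ 3.1160.
Gain: Δc = 3.1160 − 2.2747 ≈ 0.8413.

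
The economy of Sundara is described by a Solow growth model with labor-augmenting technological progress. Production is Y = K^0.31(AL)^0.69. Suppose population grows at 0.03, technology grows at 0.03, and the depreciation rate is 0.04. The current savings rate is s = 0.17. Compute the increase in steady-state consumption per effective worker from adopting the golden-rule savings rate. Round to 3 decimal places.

The effective depreciation rate is n + g + δ = 0.03 + 0.03 + 0.04 = 0.1.
Current steady state (s = 0.17): k* = (0.17/0.1)^(1/0.69) ≈ 2.1577, y* = 2.1577^0.31 ≈ 1.2692, c* = (1−0.17)·1.2692 ≈ 1.0534.
At the golden rule the marginal product of capital equals n+g+δ: 0.31·k^(0.31−1) = 0.1. Solving, k_gold = (0.31/0.1)^(1/0.69) ≈ 5.1537.
y_gold = 5.1537^0.31 ≈ 1.6625, c_gold = y_gold − 0.1·k_gold ≈ 1.1471.
Gain: Δc = 1.1471 − 1.0534 ≈ 0.0937.

Δc ≈ 0.094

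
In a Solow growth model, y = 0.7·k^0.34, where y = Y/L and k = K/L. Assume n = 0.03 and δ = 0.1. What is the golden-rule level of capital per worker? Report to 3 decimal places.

k_gold ≈ 2.500

Break-even investment rate: n + δ = 0.03 + 0.1 = 0.13.
Setting f'(k) = n+δ gives 0.34·0.7·k^(0.34−1) = 0.13, hence k_gold = (0.34·0.7/0.13)^(1/0.66) ≈ 2.4999.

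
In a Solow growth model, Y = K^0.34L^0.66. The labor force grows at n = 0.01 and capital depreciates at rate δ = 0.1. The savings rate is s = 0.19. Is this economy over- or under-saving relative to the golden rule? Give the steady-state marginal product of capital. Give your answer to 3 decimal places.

n + δ = 0.01 + 0.1 = 0.11.
Steady-state k*: s·k^0.34 = 0.11·k gives k* = (0.19/0.11)^(1/0.66) ≈ 2.2890.
MPK = 0.34·2.2890^(-0.66) ≈ 0.1968.
MPK > n+δ = 0.11, so the economy is dynamically efficient (under-saving).

under-saving; MPK ≈ 0.197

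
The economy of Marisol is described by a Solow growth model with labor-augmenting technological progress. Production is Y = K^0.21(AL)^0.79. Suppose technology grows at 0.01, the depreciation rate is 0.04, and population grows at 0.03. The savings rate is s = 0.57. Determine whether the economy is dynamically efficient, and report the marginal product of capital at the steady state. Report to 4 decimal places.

dynamically inefficient; MPK ≈ 0.0295

n + g + δ = 0.03 + 0.01 + 0.04 = 0.08.
Steady-state k*: s·k^0.21 = 0.08·k gives k* = (0.57/0.08)^(1/0.79) ≈ 12.0081.
MPK = 0.21·12.0081^(-0.79) ≈ 0.0295.
MPK < n+g+δ = 0.08, so the economy is dynamically inefficient (over-saving).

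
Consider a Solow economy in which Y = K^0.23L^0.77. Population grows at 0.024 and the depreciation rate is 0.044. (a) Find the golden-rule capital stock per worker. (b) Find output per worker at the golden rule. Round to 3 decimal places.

(a) k_gold ≈ 4.867; (b) y_gold ≈ 1.439

n + δ = 0.024 + 0.044 = 0.068.
At the golden rule the marginal product of capital equals n+δ: 0.23·k^(0.23−1) = 0.068. Solving, k_gold = (0.23/0.068)^(1/0.77) ≈ 4.8674.
y_gold = 4.8674^0.23 ≈ 1.4391.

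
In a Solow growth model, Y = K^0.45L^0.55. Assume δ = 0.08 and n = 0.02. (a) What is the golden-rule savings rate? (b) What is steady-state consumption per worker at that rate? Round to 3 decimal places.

The effective depreciation rate is n + δ = 0.02 + 0.08 = 0.1.
For Cobb-Douglas, s_gold equals capital's share: s_gold = 0.45.
Golden rule sets MPK = n+δ: 0.45·k^(0.45−1) = 0.1, so k_gold = (0.45/0.1)^(1/0.55) ≈ 15.4049.
y_gold = 15.4049^0.45 ≈ 3.4233; c_gold = (1−0.45)·y_gold ≈ 1.8828.

(a) s_gold = 0.450; (b) c_gold ≈ 1.883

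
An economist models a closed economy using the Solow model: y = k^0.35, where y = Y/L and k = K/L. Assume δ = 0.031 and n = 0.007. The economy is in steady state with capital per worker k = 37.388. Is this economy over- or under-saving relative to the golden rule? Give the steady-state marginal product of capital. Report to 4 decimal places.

over-saving; MPK ≈ 0.0333

Break-even investment rate: n + δ = 0.007 + 0.031 = 0.038.
MPK = 0.35·k^(0.35−1) = 0.35·37.388^(-0.65) ≈ 0.0333.
MPK < 0.038, so the economy is dynamically inefficient (over-saving).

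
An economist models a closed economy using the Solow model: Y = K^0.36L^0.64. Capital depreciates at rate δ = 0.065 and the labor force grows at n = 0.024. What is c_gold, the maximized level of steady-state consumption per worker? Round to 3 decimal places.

c_gold ≈ 1.405

Break-even investment rate: n + δ = 0.024 + 0.065 = 0.089.
Golden rule sets MPK = n+δ: 0.36·k^(0.36−1) = 0.089, so k_gold = (0.36/0.089)^(1/0.64) ≈ 8.8777.
y_gold = 8.8777^0.36 ≈ 2.1948.
c_gold = y_gold − (n+δ)·k_gold = 2.1948 − 0.089·8.8777 ≈ 1.4047.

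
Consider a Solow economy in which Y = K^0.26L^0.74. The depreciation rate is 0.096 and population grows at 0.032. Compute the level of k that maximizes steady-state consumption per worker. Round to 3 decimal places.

n + δ = 0.032 + 0.096 = 0.128.
Golden rule sets MPK = n+δ: 0.26·k^(0.26−1) = 0.128, so k_gold = (0.26/0.128)^(1/0.74) ≈ 2.6055.

k_gold ≈ 2.606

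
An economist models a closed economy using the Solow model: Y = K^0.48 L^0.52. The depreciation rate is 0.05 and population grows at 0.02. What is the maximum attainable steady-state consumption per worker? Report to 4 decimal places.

c_gold ≈ 3.0749

The effective depreciation rate is n + δ = 0.02 + 0.05 = 0.07.
Setting f'(k) = n+δ gives 0.48·k^(0.48−1) = 0.07, hence k_gold = (0.48/0.07)^(1/0.52) ≈ 40.5478.
y_gold = 40.5478^0.48 ≈ 5.9132.
c_gold = y_gold − (n+δ)·k_gold = 5.9132 − 0.07·40.5478 ≈ 3.0749.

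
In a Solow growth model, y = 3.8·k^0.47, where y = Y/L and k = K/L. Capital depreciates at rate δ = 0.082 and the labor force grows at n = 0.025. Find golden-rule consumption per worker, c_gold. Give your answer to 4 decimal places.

n + δ = 0.025 + 0.082 = 0.107.
At the golden rule the marginal product of capital equals n+δ: 0.47·3.8·k^(0.47−1) = 0.107. Solving, k_gold = (0.47·3.8/0.107)^(1/0.53) ≈ 202.5813.
y_gold = 3.8·202.5813^0.47 ≈ 46.1196.
c_gold = y_gold − (n+δ)·k_gold = 46.1196 − 0.107·202.5813 ≈ 24.4434.

c_gold ≈ 24.4434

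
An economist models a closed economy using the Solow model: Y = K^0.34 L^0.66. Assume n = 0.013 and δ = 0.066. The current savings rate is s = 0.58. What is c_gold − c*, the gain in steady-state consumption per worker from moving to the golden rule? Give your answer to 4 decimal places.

n + δ = 0.013 + 0.066 = 0.079.
Current steady state (s = 0.58): k* = (0.58/0.079)^(1/0.66) ≈ 20.5031, y* = 20.5031^0.34 ≈ 2.7927, c* = (1−0.58)·2.7927 ≈ 1.1729.
Maximizing c = f(k) − (n+δ)·k gives f'(k) = n+δ, i.e. 0.34·k^(0.34−1) = 0.079, so k_gold = (0.34/0.079)^(1/0.66) ≈ 9.1281.
y_gold = 9.1281^0.34 ≈ 2.1209, c_gold = y_gold − 0.079·k_gold ≈ 1.3998.
Gain: Δc = 1.3998 − 1.1729 ≈ 0.2269.

Δc ≈ 0.2269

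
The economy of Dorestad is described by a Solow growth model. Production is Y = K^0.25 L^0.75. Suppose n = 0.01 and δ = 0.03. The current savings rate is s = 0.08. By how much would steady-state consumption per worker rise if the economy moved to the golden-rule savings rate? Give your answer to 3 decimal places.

Capital per worker breaks even when investment replaces (n + δ)·k; here n + δ = 0.04.
Current steady state (s = 0.08): k* = (0.08/0.04)^(1/0.75) ≈ 2.5198, y* = 2.5198^0.25 ≈ 1.2599, c* = (1−0.08)·1.2599 ≈ 1.1591.
Setting f'(k) = n+δ gives 0.25·k^(0.25−1) = 0.04, hence k_gold = (0.25/0.04)^(1/0.75) ≈ 11.5126.
y_gold = 11.5126^0.25 ≈ 1.8420, c_gold = y_gold − 0.04·k_gold ≈ 1.3815.
Gain: Δc = 1.3815 − 1.1591 ≈ 0.2224.

Δc ≈ 0.222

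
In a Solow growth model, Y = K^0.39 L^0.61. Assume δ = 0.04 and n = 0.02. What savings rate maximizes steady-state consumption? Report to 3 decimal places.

s_gold = 0.390

The effective depreciation rate is n + δ = 0.02 + 0.04 = 0.06.
At the golden rule MPK = n+δ, and in any Cobb-Douglas steady state s = (n+δ)·k/y = MPK·k/y = capital's share 0.39.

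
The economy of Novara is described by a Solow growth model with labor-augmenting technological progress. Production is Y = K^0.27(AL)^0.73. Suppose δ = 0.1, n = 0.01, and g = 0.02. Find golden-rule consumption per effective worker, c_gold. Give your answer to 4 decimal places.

Capital per effective worker breaks even when investment replaces (n + g + δ)·k; here n + g + δ = 0.13.
At the golden rule the marginal product of capital equals n+g+δ: 0.27·k^(0.27−1) = 0.13. Solving, k_gold = (0.27/0.13)^(1/0.73) ≈ 2.7216.
y_gold = 2.7216^0.27 ≈ 1.3104.
c_gold = y_gold − (n+g+δ)·k_gold = 1.3104 − 0.13·2.7216 ≈ 0.9566.

c_gold ≈ 0.9566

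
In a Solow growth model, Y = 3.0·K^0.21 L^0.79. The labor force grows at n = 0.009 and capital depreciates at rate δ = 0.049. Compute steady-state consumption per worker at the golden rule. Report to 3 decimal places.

The effective depreciation rate is n + δ = 0.009 + 0.049 = 0.058.
Golden rule sets MPK = n+δ: 0.21·3.0·k^(0.21−1) = 0.058, so k_gold = (0.21·3.0/0.058)^(1/0.79) ≈ 20.4777.
y_gold = 3.0·20.4777^0.21 ≈ 5.6558.
c_gold = y_gold − (n+δ)·k_gold = 5.6558 − 0.058·20.4777 ≈ 4.4680.

c_gold ≈ 4.468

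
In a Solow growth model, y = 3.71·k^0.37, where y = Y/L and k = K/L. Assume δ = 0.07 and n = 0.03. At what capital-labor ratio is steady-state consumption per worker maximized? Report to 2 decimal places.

The effective depreciation rate is n + δ = 0.03 + 0.07 = 0.1.
Maximizing c = f(k) − (n+δ)·k gives f'(k) = n+δ, i.e. 0.37·3.71·k^(0.37−1) = 0.1, so k_gold = (0.37·3.71/0.1)^(1/0.63) ≈ 63.9257.

k_gold ≈ 63.93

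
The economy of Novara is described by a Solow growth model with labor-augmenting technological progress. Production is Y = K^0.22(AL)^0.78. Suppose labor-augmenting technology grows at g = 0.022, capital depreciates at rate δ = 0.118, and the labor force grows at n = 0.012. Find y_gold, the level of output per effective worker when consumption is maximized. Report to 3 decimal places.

y_gold ≈ 1.110

n + g + δ = 0.012 + 0.022 + 0.118 = 0.152.
At the golden rule the marginal product of capital equals n+g+δ: 0.22·k^(0.22−1) = 0.152. Solving, k_gold = (0.22/0.152)^(1/0.78) ≈ 1.6065.
Output: y_gold = k_gold^0.22 = 1.6065^0.22 ≈ 1.1099.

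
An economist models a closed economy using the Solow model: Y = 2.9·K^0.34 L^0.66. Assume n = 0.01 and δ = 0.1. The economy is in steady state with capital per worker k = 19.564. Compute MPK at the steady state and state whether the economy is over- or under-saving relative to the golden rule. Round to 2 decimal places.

Capital per worker breaks even when investment replaces (n + δ)·k; here n + δ = 0.11.
MPK = 0.34·2.9·k^(0.34−1) = 0.34·2.9·19.564^(-0.66) ≈ 0.1385.
MPK > 0.11, so the economy is dynamically efficient (under-saving).

under-saving; MPK ≈ 0.14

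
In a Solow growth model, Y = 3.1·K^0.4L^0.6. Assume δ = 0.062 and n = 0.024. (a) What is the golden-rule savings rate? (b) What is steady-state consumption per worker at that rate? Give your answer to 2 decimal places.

(a) s_gold = 0.40; (b) c_gold ≈ 11.02

Break-even investment rate: n + δ = 0.024 + 0.062 = 0.086.
For Cobb-Douglas, s_gold equals capital's share: s_gold = 0.4.
Golden rule sets MPK = n+δ: 0.4·3.1·k^(0.4−1) = 0.086, so k_gold = (0.4·3.1/0.086)^(1/0.6) ≈ 85.4159.
y_gold = 3.1·85.4159^0.4 ≈ 18.3644; c_gold = (1−0.4)·y_gold ≈ 11.0187.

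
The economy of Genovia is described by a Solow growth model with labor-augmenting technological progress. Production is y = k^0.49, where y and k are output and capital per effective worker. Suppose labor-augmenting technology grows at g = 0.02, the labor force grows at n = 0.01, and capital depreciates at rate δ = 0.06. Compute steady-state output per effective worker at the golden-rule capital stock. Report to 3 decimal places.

Break-even investment rate: n + g + δ = 0.01 + 0.02 + 0.06 = 0.09.
Setting f'(k) = n+g+δ gives 0.49·k^(0.49−1) = 0.09, hence k_gold = (0.49/0.09)^(1/0.51) ≈ 27.7362.
Output: y_gold = k_gold^0.49 = 27.7362^0.49 ≈ 5.0944.

y_gold ≈ 5.094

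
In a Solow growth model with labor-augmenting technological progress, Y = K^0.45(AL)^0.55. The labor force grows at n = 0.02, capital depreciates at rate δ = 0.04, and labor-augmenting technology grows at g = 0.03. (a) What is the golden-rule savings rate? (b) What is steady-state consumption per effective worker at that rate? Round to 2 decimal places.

(a) s_gold = 0.45; (b) c_gold ≈ 2.05

The effective depreciation rate is n + g + δ = 0.02 + 0.03 + 0.04 = 0.09.
For Cobb-Douglas, s_gold equals capital's share: s_gold = 0.45.
Setting f'(k) = n+g+δ gives 0.45·k^(0.45−1) = 0.09, hence k_gold = (0.45/0.09)^(1/0.55) ≈ 18.6575.
y_gold = 18.6575^0.45 ≈ 3.7315; c_gold = (1−0.45)·y_gold ≈ 2.0523.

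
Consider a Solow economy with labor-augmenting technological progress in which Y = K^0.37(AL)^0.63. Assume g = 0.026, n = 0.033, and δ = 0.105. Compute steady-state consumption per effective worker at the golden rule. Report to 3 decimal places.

c_gold ≈ 1.016

Capital per effective worker breaks even when investment replaces (n + g + δ)·k; here n + g + δ = 0.164.
Maximizing c = f(k) − (n+g+δ)·k gives f'(k) = n+g+δ, i.e. 0.37·k^(0.37−1) = 0.164, so k_gold = (0.37/0.164)^(1/0.63) ≈ 3.6382.
y_gold = 3.6382^0.37 ≈ 1.6126.
c_gold = y_gold − (n+g+δ)·k_gold = 1.6126 − 0.164·3.6382 ≈ 1.0159.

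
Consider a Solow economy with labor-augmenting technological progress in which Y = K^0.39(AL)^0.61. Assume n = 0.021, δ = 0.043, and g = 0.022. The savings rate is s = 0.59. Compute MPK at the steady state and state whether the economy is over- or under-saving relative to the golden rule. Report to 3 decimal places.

The effective depreciation rate is n + g + δ = 0.021 + 0.022 + 0.043 = 0.086.
Steady-state k*: s·k^0.39 = 0.086·k gives k* = (0.59/0.086)^(1/0.61) ≈ 23.5002.
MPK = 0.39·23.5002^(-0.61) ≈ 0.0568.
MPK < n+g+δ = 0.086, so the economy is dynamically inefficient (over-saving).

over-saving; MPK ≈ 0.057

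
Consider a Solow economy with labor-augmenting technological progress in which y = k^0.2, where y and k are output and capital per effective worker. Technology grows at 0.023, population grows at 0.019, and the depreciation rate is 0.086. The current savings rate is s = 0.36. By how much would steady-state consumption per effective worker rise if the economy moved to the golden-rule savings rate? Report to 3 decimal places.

Δc ≈ 0.066

Capital per effective worker breaks even when investment replaces (n + g + δ)·k; here n + g + δ = 0.128.
Current steady state (s = 0.36): k* = (0.36/0.128)^(1/0.8) ≈ 3.6422, y* = 3.6422^0.2 ≈ 1.2950, c* = (1−0.36)·1.2950 ≈ 0.8288.
Maximizing c = f(k) − (n+g+δ)·k gives f'(k) = n+g+δ, i.e. 0.2·k^(0.2−1) = 0.128, so k_gold = (0.2/0.128)^(1/0.8) ≈ 1.7469.
y_gold = 1.7469^0.2 ≈ 1.1180, c_gold = y_gold − 0.128·k_gold ≈ 0.8944.
Gain: Δc = 0.8944 − 0.8288 ≈ 0.0656.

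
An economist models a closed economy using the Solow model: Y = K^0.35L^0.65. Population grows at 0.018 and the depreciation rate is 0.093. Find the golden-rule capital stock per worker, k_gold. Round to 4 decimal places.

n + δ = 0.018 + 0.093 = 0.111.
Maximizing c = f(k) − (n+δ)·k gives f'(k) = n+δ, i.e. 0.35·k^(0.35−1) = 0.111, so k_gold = (0.35/0.111)^(1/0.65) ≈ 5.8519.

k_gold ≈ 5.8519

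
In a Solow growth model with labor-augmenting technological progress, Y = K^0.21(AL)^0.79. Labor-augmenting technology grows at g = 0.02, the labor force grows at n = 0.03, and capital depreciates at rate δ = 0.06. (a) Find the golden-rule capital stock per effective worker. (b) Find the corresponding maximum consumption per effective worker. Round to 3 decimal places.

n + g + δ = 0.03 + 0.02 + 0.06 = 0.11.
At the golden rule the marginal product of capital equals n+g+δ: 0.21·k^(0.21−1) = 0.11. Solving, k_gold = (0.21/0.11)^(1/0.79) ≈ 2.2671.
y_gold = 2.2671^0.21 ≈ 1.1875; c_gold = y_gold − 0.11·k_gold ≈ 0.9382.

(a) k_gold ≈ 2.267; (b) c_gold ≈ 0.938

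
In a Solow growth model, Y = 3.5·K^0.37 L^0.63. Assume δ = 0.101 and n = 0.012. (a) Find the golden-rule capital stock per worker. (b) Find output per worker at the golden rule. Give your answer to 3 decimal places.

n + δ = 0.012 + 0.101 = 0.113.
Golden rule sets MPK = n+δ: 0.37·3.5·k^(0.37−1) = 0.113, so k_gold = (0.37·3.5/0.113)^(1/0.63) ≈ 48.0016.
y_gold = 3.5·48.0016^0.37 ≈ 14.6600.

(a) k_gold ≈ 48.002; (b) y_gold ≈ 14.660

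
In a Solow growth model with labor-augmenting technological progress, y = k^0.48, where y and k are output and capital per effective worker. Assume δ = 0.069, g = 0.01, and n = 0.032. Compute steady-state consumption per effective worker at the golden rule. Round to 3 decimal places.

The effective depreciation rate is n + g + δ = 0.032 + 0.01 + 0.069 = 0.111.
Setting f'(k) = n+g+δ gives 0.48·k^(0.48−1) = 0.111, hence k_gold = (0.48/0.111)^(1/0.52) ≈ 16.7078.
y_gold = 16.7078^0.48 ≈ 3.8637.
c_gold = y_gold − (n+g+δ)·k_gold = 3.8637 − 0.111·16.7078 ≈ 2.0091.

c_gold ≈ 2.009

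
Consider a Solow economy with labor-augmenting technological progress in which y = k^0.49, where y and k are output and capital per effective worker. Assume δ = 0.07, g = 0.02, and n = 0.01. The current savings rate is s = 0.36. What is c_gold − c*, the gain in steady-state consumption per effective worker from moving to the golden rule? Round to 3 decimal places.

The effective depreciation rate is n + g + δ = 0.01 + 0.02 + 0.07 = 0.1.
Current steady state (s = 0.36): k* = (0.36/0.1)^(1/0.51) ≈ 12.3251, y* = 12.3251^0.49 ≈ 3.4236, c* = (1−0.36)·3.4236 ≈ 2.1911.
Maximizing c = f(k) − (n+g+δ)·k gives f'(k) = n+g+δ, i.e. 0.49·k^(0.49−1) = 0.1, so k_gold = (0.49/0.1)^(1/0.51) ≈ 22.5593.
y_gold = 22.5593^0.49 ≈ 4.6039, c_gold = y_gold − 0.1·k_gold ≈ 2.3480.
Gain: Δc = 2.3480 − 2.1911 ≈ 0.1569.

Δc ≈ 0.157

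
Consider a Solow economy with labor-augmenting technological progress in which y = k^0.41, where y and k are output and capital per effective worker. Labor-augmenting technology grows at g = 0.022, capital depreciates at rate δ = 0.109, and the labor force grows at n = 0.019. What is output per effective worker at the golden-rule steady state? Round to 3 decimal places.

y_gold ≈ 2.011

Capital per effective worker breaks even when investment replaces (n + g + δ)·k; here n + g + δ = 0.15.
Setting f'(k) = n+g+δ gives 0.41·k^(0.41−1) = 0.15, hence k_gold = (0.41/0.15)^(1/0.59) ≈ 5.4974.
Output: y_gold = k_gold^0.41 = 5.4974^0.41 ≈ 2.0112.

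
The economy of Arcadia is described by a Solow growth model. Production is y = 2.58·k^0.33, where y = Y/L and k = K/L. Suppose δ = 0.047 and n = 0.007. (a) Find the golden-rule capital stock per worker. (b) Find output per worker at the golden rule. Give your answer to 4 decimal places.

(a) k_gold ≈ 61.3298; (b) y_gold ≈ 10.0358

Break-even investment rate: n + δ = 0.007 + 0.047 = 0.054.
Golden rule sets MPK = n+δ: 0.33·2.58·k^(0.33−1) = 0.054, so k_gold = (0.33·2.58/0.054)^(1/0.67) ≈ 61.3298.
y_gold = 2.58·61.3298^0.33 ≈ 10.0358.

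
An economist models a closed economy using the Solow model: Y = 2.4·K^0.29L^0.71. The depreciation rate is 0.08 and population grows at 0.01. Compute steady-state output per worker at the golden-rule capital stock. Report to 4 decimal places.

y_gold ≈ 5.5343

The effective depreciation rate is n + δ = 0.01 + 0.08 = 0.09.
Golden rule sets MPK = n+δ: 0.29·2.4·k^(0.29−1) = 0.09, so k_gold = (0.29·2.4/0.09)^(1/0.71) ≈ 17.8328.
Output: y_gold = 2.4·k_gold^0.29 = 2.4·17.8328^0.29 ≈ 5.5343.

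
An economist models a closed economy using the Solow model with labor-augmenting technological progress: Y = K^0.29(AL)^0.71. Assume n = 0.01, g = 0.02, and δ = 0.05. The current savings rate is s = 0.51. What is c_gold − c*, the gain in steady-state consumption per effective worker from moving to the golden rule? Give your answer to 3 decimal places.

Break-even investment rate: n + g + δ = 0.01 + 0.02 + 0.05 = 0.08.
Current steady state (s = 0.51): k* = (0.51/0.08)^(1/0.71) ≈ 13.5853, y* = 13.5853^0.29 ≈ 2.1310, c* = (1−0.51)·2.1310 ≈ 1.0442.
At the golden rule the marginal product of capital equals n+g+δ: 0.29·k^(0.29−1) = 0.08. Solving, k_gold = (0.29/0.08)^(1/0.71) ≈ 6.1342.
y_gold = 6.1342^0.29 ≈ 1.6922, c_gold = y_gold − 0.08·k_gold ≈ 1.2015.
Gain: Δc = 1.2015 − 1.0442 ≈ 0.1572.

Δc ≈ 0.157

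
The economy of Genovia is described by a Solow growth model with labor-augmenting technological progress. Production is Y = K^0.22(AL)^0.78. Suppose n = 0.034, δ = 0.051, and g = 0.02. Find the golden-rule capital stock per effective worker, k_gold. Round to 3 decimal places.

n + g + δ = 0.034 + 0.02 + 0.051 = 0.105.
Maximizing c = f(k) − (n+g+δ)·k gives f'(k) = n+g+δ, i.e. 0.22·k^(0.22−1) = 0.105, so k_gold = (0.22/0.105)^(1/0.78) ≈ 2.5813.

k_gold ≈ 2.581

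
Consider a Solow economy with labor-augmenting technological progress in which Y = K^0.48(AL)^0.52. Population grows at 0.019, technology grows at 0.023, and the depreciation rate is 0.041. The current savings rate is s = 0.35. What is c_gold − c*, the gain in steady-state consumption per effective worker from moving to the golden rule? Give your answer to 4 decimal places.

Δc ≈ 0.1737

Break-even investment rate: n + g + δ = 0.019 + 0.023 + 0.041 = 0.083.
Current steady state (s = 0.35): k* = (0.35/0.083)^(1/0.52) ≈ 15.9186, y* = 15.9186^0.48 ≈ 3.7750, c* = (1−0.35)·3.7750 ≈ 2.4537.
At the golden rule the marginal product of capital equals n+g+δ: 0.48·k^(0.48−1) = 0.083. Solving, k_gold = (0.48/0.083)^(1/0.52) ≈ 29.2212.
y_gold = 29.2212^0.48 ≈ 5.0528, c_gold = y_gold − 0.083·k_gold ≈ 2.6275.
Gain: Δc = 2.6275 − 2.4537 ≈ 0.1737.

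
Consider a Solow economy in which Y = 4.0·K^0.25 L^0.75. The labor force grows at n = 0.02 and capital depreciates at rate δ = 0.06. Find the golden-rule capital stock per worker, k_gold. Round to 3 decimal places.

k_gold ≈ 29.010

Capital per worker breaks even when investment replaces (n + δ)·k; here n + δ = 0.08.
Setting f'(k) = n+δ gives 0.25·4.0·k^(0.25−1) = 0.08, hence k_gold = (0.25·4.0/0.08)^(1/0.75) ≈ 29.0099.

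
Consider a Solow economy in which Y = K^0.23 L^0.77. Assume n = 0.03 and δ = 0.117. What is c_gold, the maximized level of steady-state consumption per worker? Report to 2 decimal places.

Break-even investment rate: n + δ = 0.03 + 0.117 = 0.147.
Setting f'(k) = n+δ gives 0.23·k^(0.23−1) = 0.147, hence k_gold = (0.23/0.147)^(1/0.77) ≈ 1.7885.
y_gold = 1.7885^0.23 ≈ 1.1431.
c_gold = y_gold − (n+δ)·k_gold = 1.1431 − 0.147·1.7885 ≈ 0.8802.

c_gold ≈ 0.88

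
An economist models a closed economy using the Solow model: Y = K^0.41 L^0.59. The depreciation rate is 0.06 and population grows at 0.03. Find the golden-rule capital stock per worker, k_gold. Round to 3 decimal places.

Capital per worker breaks even when investment replaces (n + δ)·k; here n + δ = 0.09.
At the golden rule the marginal product of capital equals n+δ: 0.41·k^(0.41−1) = 0.09. Solving, k_gold = (0.41/0.09)^(1/0.59) ≈ 13.0669.

k_gold ≈ 13.067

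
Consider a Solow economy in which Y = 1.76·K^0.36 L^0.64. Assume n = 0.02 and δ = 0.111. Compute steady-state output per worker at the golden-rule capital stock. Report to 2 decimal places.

The effective depreciation rate is n + δ = 0.02 + 0.111 = 0.131.
Golden rule sets MPK = n+δ: 0.36·1.76·k^(0.36−1) = 0.131, so k_gold = (0.36·1.76/0.131)^(1/0.64) ≈ 11.7382.
Output: y_gold = 1.76·k_gold^0.36 = 1.76·11.7382^0.36 ≈ 4.2714.

y_gold ≈ 4.27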